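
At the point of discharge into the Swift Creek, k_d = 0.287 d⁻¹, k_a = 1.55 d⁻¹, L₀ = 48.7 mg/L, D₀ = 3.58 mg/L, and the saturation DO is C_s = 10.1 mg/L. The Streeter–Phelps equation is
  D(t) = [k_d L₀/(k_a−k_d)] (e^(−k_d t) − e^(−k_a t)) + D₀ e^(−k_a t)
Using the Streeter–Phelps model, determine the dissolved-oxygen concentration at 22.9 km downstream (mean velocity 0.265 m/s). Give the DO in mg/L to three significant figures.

DO ≈ 3.38 mg/L

Travel time t = x/v = 22.9 km / (0.265 m/s) = 22900 m / 0.265 m/s = 86420 s = 1.000 d.
k_d L₀/(k_a−k_d) = 0.287×48.7/(1.55−0.287) = 13.98/1.263 = 11.07 mg/L.
e^(−k_d t) = e^(−0.287×1.000) = 0.7505; e^(−k_a t) = e^(−1.55×1.000) = 0.2122.
D = 11.07 × (0.7505 − 0.2122) + 3.58 × 0.2122 = 5.957 + 0.7596 = 6.717 mg/L.
DO = C_s − D = 10.1 − 6.717 = 3.383 mg/L.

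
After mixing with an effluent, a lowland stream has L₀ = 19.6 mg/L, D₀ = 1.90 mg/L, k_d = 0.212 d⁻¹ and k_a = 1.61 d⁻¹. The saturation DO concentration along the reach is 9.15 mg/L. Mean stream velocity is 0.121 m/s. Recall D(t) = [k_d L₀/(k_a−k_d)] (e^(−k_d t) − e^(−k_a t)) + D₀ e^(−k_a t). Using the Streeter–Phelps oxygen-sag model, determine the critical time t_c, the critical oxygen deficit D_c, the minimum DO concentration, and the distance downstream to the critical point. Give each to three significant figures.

t_c ≈ 0.721 d; D_c ≈ 2.22 mg/L; min DO ≈ 6.93 mg/L; x_c ≈ 7.54 km

With k_a/k_d = 7.594 and 1 − D₀(k_a−k_d)/(k_d L₀) = 0.3608,
t_c = ln(7.594 × 0.3608) / (1.61 − 0.212) = ln(2.740) / 1.398 = 1.008/1.398 = 0.7209 d.
L(t_c) = L₀ e^(−k_d t_c) = 19.6 × 0.8583 = 16.82 mg/L, and at the critical point k_a D_c = k_d L, so D_c = (0.212/1.61) × 16.82 = 2.215 mg/L.
Minimum DO = C_s − D_c = 9.15 − 2.215 = 6.935 mg/L.
x_c = v t_c = 0.121 m/s × 0.7209 d × 86400 s/d = 7537 m ≈ 7.54 km.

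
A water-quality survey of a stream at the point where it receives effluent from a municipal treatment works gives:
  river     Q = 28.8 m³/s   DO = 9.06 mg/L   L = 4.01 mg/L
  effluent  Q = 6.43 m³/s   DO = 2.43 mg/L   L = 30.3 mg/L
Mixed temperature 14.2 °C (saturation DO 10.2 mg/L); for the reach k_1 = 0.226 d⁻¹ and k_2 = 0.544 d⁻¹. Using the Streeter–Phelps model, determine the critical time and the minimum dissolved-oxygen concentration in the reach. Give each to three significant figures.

Mixed DO = (28.8×9.06 + 6.43×2.43)/(28.8+6.43) = 276.6/35.23 = 7.850 mg/L.
Mixed L₀ = (28.8×4.01 + 6.43×30.3)/(35.23) = 310.3/35.23 = 8.808 mg/L.
Initial deficit D₀ = C_s − DO₀ = 10.2 − 7.850 = 2.350 mg/L.
t_c = (1/0.3180) ln[(0.544/0.226)(1 − 2.350×0.3180/(0.226×8.808))] = 3.145 × ln(1.503) = 1.282 d.
D_c = (0.226/0.544) × 8.808 × e^(−0.226×1.282) = 0.4154 × 8.808 × 0.7484 = 2.739 mg/L.
Minimum DO = 10.2 − 2.739 = 7.461 mg/L.

t_c ≈ 1.28 d; minimum DO ≈ 7.46 mg/L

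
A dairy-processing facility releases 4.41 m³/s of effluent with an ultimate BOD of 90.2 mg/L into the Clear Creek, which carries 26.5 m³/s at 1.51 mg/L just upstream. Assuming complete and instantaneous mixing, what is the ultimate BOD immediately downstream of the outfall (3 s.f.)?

Flow-weighted mixing: C = (Q_r C_r + Q_w C_w)/(Q_r + Q_w)
= (26.5×1.51 + 4.41×90.2)/(26.5 + 4.41) = 437.8/30.91 = 14.16 mg/L.

14.2 mg/L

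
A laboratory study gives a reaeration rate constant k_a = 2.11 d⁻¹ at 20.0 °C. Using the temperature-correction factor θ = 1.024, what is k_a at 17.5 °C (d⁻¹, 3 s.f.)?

k_a(T₂) = k_a(T₁) · θ^(T₂−T₁) = 2.11 × 1.024^(17.5−20.0)
= 2.11 × 1.024^-2.50 = 2.11 × 0.9424 = 1.989 d⁻¹.

k_a ≈ 1.99 d⁻¹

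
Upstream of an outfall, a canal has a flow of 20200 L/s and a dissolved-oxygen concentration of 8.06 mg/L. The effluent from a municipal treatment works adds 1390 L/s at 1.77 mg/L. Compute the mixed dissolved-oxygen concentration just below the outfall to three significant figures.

7.66 mg/L

Flow-weighted mixing: C = (Q_r C_r + Q_w C_w)/(Q_r + Q_w)
= (20200×8.06 + 1390×1.77)/(20200 + 1390) = 165300/21590 = 7.655 mg/L.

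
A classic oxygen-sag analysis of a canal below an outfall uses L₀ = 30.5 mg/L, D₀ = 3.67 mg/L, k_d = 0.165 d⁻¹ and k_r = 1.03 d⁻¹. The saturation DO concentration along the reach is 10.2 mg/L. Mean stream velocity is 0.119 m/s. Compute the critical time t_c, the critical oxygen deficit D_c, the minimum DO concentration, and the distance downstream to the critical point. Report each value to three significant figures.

At the critical point dD/dt = 0, so k_d L₀ e^(−k_d t) = k_r D. Substituting D(t) from the Streeter–Phelps equation and solving for t gives
t_c = ln[(k_r/k_d)(1 − D₀(k_r−k_d)/(k_d L₀))] / (k_r−k_d).
Here k_r−k_d = 0.8650 d⁻¹ and 1 − D₀(k_r−k_d)/(k_d L₀) = 1 − 3.67×0.8650/(0.165×30.5) = 0.3692, so
t_c = ln(6.242 × 0.3692) / 0.8650 = 0.8349 / 0.8650 = 0.9652 d.
D_c = (k_d/k_r) L₀ e^(−k_d t_c) = (0.165/1.03) × 30.5 × e^(−0.165×0.9652) = 0.1602 × 30.5 × 0.8528 = 4.167 mg/L.
Minimum DO = C_s − D_c = 10.2 − 4.167 = 6.033 mg/L.
x_c = v t_c = 0.119 m/s × 0.9652 d × 86400 s/d = 9924 m ≈ 9.92 km.

t_c ≈ 0.965 d; D_c ≈ 4.17 mg/L; min DO ≈ 6.03 mg/L; x_c ≈ 9.92 km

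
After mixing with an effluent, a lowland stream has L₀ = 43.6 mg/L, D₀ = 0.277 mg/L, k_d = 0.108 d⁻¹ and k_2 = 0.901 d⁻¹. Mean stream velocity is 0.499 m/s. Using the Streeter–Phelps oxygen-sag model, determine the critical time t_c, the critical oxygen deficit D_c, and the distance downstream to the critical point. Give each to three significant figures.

t_c = [1/(k_2−k_d)] ln[(k_2/k_d)(1 − D₀(k_2−k_d)/(k_d L₀))]
= [1/(0.901−0.108)] ln[(0.901/0.108)(1 − 0.277×0.7930/(0.108×43.6))]
= (1/0.7930) ln[8.343 × 0.9534] = 1.261 × ln(7.953) = 1.261 × 2.074 = 2.615 d.
L(t_c) = L₀ e^(−k_d t_c) = 43.6 × 0.7540 = 32.87 mg/L, and at the critical point k_2 D_c = k_d L, so D_c = (0.108/0.901) × 32.87 = 3.940 mg/L.
x_c = v t_c = 0.499 m/s × 2.615 d × 86400 s/d = 112700 m ≈ 113 km.

t_c ≈ 2.61 d; D_c ≈ 3.94 mg/L; x_c ≈ 113 km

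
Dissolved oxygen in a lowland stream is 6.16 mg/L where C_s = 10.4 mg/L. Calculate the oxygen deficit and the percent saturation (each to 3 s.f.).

D ≈ 4.24 mg/L; 59.2 % saturation

D = C_s − C = 10.4 − 6.16 = 4.24 mg/L.
% saturation = 6.16/10.4 × 100 = 59.2 %.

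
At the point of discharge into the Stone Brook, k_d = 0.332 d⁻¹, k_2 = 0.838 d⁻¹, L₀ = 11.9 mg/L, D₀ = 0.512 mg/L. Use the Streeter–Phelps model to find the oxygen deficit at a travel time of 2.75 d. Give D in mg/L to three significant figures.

k_d L₀/(k_2−k_d) = 0.332×11.9/(0.838−0.332) = 3.951/0.5060 = 7.808 mg/L.
e^(−k_d t) = e^(−0.332×2.750) = 0.4013; e^(−k_2 t) = e^(−0.838×2.750) = 0.09981.
D = 7.808 × (0.4013 − 0.09981) + 0.512 × 0.09981 = 2.354 + 0.05110 = 2.405 mg/L.

D ≈ 2.41 mg/L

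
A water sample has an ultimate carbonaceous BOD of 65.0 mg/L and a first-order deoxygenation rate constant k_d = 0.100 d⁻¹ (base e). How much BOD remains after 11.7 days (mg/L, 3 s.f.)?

L_t = L₀ e^(−k_d t) = 65.0 × e^(−0.100×11.7) = 65.0 × 0.3104 = 20.17 mg/L.

L ≈ 20.2 mg/L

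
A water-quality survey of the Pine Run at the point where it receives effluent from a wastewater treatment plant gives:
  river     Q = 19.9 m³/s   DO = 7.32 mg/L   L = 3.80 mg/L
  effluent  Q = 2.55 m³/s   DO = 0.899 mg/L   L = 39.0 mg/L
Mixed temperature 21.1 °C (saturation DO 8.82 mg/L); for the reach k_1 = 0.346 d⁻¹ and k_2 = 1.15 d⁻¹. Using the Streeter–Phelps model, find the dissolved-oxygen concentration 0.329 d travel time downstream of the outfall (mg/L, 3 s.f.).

Mixed DO = (19.9×7.32 + 2.55×0.899)/(19.9+2.55) = 148.0/22.45 = 6.591 mg/L.
Mixed L₀ = (19.9×3.80 + 2.55×39.0)/(22.45) = 175.1/22.45 = 7.798 mg/L.
Initial deficit D₀ = C_s − DO₀ = 8.82 − 6.591 = 2.229 mg/L.
D(0.329) = [0.346×7.798/(1.15−0.346)](e^(−0.346×0.329) − e^(−1.15×0.329)) + 2.229 e^(−1.15×0.329)
= 3.356 × (0.8924 − 0.6850) + 2.229 × 0.6850 = 2.223 mg/L.
DO = 8.82 − 2.223 = 6.597 mg/L.

DO ≈ 6.60 mg/L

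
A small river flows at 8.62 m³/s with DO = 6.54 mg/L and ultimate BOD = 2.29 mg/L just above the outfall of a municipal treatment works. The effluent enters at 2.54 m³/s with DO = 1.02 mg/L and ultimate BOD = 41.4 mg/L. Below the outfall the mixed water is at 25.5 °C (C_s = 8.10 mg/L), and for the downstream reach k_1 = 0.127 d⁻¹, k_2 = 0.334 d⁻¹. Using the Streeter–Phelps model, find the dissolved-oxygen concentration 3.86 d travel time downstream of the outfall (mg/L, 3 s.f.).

Mixed DO = (8.62×6.54 + 2.54×1.02)/(8.62+2.54) = 58.97/11.16 = 5.284 mg/L.
Mixed L₀ = (8.62×2.29 + 2.54×41.4)/(11.16) = 124.9/11.16 = 11.19 mg/L.
Initial deficit D₀ = C_s − DO₀ = 8.10 − 5.284 = 2.816 mg/L.
D(3.86) = [0.127×11.19/(0.334−0.127)](e^(−0.127×3.86) − e^(−0.334×3.86)) + 2.816 e^(−0.334×3.86)
= 6.866 × (0.6125 − 0.2755) + 2.816 × 0.2755 = 3.090 mg/L.
DO = 8.10 − 3.090 = 5.010 mg/L.

DO ≈ 5.01 mg/L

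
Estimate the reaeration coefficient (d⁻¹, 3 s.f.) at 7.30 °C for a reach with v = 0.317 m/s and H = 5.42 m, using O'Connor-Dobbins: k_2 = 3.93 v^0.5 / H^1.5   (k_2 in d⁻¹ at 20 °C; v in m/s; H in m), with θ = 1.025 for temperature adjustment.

k_2(20) = 3.93 × 0.317^0.5 / 5.42^1.5 = 3.93 × 0.5630 / 12.62 = 0.1754 d⁻¹.
k_2(7.30) = 0.1754 × 1.025^(7.30−20) = 0.1754 × 0.7308 = 0.1282 d⁻¹.

k_2 ≈ 0.128 d⁻¹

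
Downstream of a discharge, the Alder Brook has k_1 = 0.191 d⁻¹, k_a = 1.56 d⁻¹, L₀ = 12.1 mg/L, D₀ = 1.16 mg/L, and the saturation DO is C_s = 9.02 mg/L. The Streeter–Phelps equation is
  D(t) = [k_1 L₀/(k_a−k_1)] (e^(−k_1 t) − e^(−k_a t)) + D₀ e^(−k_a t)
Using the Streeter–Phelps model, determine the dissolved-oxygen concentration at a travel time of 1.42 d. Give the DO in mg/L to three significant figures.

k_1 L₀/(k_a−k_1) = 0.191×12.1/(1.56−0.191) = 2.311/1.369 = 1.688 mg/L.
e^(−k_1 t) = e^(−0.191×1.420) = 0.7624; e^(−k_a t) = e^(−1.56×1.420) = 0.1091.
D = 1.688 × (0.7624 − 0.1091) + 1.16 × 0.1091 = 1.103 + 0.1266 = 1.230 mg/L.
DO = C_s − D = 9.02 − 1.230 = 7.790 mg/L.

DO ≈ 7.79 mg/L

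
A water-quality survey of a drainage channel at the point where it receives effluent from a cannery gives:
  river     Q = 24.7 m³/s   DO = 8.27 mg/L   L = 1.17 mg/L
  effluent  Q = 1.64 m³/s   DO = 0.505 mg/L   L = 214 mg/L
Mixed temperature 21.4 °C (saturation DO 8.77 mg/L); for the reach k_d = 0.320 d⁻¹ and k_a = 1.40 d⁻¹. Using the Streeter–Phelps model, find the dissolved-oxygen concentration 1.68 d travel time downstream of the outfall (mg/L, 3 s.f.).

Mixed DO = (24.7×8.27 + 1.64×0.505)/(24.7+1.64) = 205.1/26.34 = 7.787 mg/L.
Mixed L₀ = (24.7×1.17 + 1.64×214)/(26.34) = 379.9/26.34 = 14.42 mg/L.
Initial deficit D₀ = C_s − DO₀ = 8.77 − 7.787 = 0.9835 mg/L.
D(1.68) = [0.320×14.42/(1.40−0.320)](e^(−0.320×1.68) − e^(−1.40×1.68)) + 0.9835 e^(−1.40×1.68)
= 4.273 × (0.5841 − 0.09518) + 0.9835 × 0.09518 = 2.183 mg/L.
DO = 8.77 − 2.183 = 6.587 mg/L.

DO ≈ 6.59 mg/L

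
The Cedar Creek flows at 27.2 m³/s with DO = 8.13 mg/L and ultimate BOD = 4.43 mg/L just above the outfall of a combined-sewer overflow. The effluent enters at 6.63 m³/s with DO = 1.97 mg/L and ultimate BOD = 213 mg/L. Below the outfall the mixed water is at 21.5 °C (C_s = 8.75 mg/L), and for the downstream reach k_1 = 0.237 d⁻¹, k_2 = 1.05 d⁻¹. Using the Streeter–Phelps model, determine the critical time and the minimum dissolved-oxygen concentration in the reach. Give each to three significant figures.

Mixed DO = (27.2×8.13 + 6.63×1.97)/(27.2+6.63) = 234.2/33.83 = 6.923 mg/L.
Mixed L₀ = (27.2×4.43 + 6.63×213)/(33.83) = 1533/33.83 = 45.31 mg/L.
Initial deficit D₀ = C_s − DO₀ = 8.75 − 6.923 = 1.827 mg/L.
t_c = (1/0.8130) ln[(1.05/0.237)(1 − 1.827×0.8130/(0.237×45.31))] = 1.230 × ln(3.817) = 1.648 d.
D_c = (0.237/1.05) × 45.31 × e^(−0.237×1.648) = 0.2257 × 45.31 × 0.6767 = 6.920 mg/L.
Minimum DO = 8.75 − 6.920 = 1.830 mg/L.

t_c ≈ 1.65 d; minimum DO ≈ 1.83 mg/L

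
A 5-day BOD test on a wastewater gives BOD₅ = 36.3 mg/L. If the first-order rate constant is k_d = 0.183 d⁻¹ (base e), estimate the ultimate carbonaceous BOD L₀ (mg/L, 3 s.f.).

BOD₅ = L₀(1 − e^(−5k_d)) ⇒ L₀ = BOD₅ / (1 − e^(−5×0.183))
= 36.3 / (1 − 0.4005) = 36.3 / 0.5995 = 60.55 mg/L.

L₀ ≈ 60.6 mg/L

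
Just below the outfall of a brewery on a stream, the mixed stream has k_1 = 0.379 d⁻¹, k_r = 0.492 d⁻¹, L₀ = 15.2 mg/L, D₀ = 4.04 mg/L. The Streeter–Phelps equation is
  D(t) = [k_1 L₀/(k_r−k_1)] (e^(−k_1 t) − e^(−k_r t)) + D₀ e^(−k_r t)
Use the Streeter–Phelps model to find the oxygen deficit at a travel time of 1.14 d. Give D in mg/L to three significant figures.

D ≈ 6.31 mg/L

k_1 L₀/(k_r−k_1) = 0.379×15.2/(0.492−0.379) = 5.761/0.1130 = 50.98 mg/L.
e^(−k_1 t) = e^(−0.379×1.140) = 0.6492; e^(−k_r t) = e^(−0.492×1.140) = 0.5707.
D = 50.98 × (0.6492 − 0.5707) + 4.04 × 0.5707 = 4.000 + 2.306 = 6.306 mg/L.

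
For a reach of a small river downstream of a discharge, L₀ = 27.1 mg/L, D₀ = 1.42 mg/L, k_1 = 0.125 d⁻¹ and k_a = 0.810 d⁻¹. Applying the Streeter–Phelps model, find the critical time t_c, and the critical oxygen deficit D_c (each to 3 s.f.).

With k_a/k_1 = 6.480 and 1 − D₀(k_a−k_1)/(k_1 L₀) = 0.7129,
t_c = ln(6.480 × 0.7129) / (0.810 − 0.125) = ln(4.619) / 0.6850 = 1.530/0.6850 = 2.234 d.
D_c = (k_1/k_a) L₀ e^(−k_1 t_c) = (0.125/0.810) × 27.1 × e^(−0.125×2.234) = 0.1543 × 27.1 × 0.7564 = 3.163 mg/L.

t_c ≈ 2.23 d; D_c ≈ 3.16 mg/L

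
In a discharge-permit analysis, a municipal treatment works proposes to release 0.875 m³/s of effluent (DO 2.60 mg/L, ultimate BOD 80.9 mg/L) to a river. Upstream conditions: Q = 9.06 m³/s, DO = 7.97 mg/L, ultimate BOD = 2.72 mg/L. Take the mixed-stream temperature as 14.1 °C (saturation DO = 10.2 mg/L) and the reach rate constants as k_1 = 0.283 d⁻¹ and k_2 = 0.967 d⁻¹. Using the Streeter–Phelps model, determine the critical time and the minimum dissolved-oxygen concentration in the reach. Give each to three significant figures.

t_c ≈ 0.130 d; minimum DO ≈ 7.49 mg/L

Mixed DO = (9.06×7.97 + 0.875×2.60)/(9.06+0.875) = 74.48/9.935 = 7.497 mg/L.
Mixed L₀ = (9.06×2.72 + 0.875×80.9)/(9.935) = 95.43/9.935 = 9.606 mg/L.
Initial deficit D₀ = C_s − DO₀ = 10.2 − 7.497 = 2.703 mg/L.
t_c = (1/0.6840) ln[(0.967/0.283)(1 − 2.703×0.6840/(0.283×9.606))] = 1.462 × ln(1.093) = 0.1300 d.
D_c = (0.283/0.967) × 9.606 × e^(−0.283×0.1300) = 0.2927 × 9.606 × 0.9639 = 2.710 mg/L.
Minimum DO = 10.2 − 2.710 = 7.490 mg/L.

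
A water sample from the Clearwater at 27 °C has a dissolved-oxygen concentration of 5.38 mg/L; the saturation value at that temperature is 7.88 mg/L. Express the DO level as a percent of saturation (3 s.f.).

68.3 % saturation

% saturation = C/C_s × 100 = 5.38/7.88 × 100 = 68.3 %.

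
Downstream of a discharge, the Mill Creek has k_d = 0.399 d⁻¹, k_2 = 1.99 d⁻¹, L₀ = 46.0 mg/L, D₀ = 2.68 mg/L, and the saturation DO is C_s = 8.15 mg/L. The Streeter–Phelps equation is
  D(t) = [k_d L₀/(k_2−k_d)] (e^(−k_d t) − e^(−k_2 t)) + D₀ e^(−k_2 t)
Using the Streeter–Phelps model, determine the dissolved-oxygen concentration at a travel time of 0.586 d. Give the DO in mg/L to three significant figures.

k_d L₀/(k_2−k_d) = 0.399×46.0/(1.99−0.399) = 18.35/1.591 = 11.54 mg/L.
e^(−k_d t) = e^(−0.399×0.5860) = 0.7915; e^(−k_2 t) = e^(−1.99×0.5860) = 0.3116.
D = 11.54 × (0.7915 − 0.3116) + 2.68 × 0.3116 = 5.537 + 0.8350 = 6.372 mg/L.
DO = C_s − D = 8.15 − 6.372 = 1.778 mg/L.

DO ≈ 1.78 mg/L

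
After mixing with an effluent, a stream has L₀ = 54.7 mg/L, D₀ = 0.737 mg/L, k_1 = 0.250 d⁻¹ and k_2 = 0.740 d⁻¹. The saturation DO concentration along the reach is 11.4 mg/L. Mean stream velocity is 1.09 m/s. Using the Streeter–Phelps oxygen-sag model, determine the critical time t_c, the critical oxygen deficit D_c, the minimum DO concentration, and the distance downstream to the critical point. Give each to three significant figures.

With k_2/k_1 = 2.960 and 1 − D₀(k_2−k_1)/(k_1 L₀) = 0.9736,
t_c = ln(2.960 × 0.9736) / (0.740 − 0.250) = ln(2.882) / 0.4900 = 1.058/0.4900 = 2.160 d.
L(t_c) = L₀ e^(−k_1 t_c) = 54.7 × 0.5827 = 31.88 mg/L, and at the critical point k_2 D_c = k_1 L, so D_c = (0.250/0.740) × 31.88 = 10.77 mg/L.
Minimum DO = C_s − D_c = 11.4 − 10.77 = 0.6311 mg/L.
x_c = v t_c = 1.09 m/s × 2.160 d × 86400 s/d = 203400 m ≈ 203 km.

t_c ≈ 2.16 d; D_c ≈ 10.8 mg/L; min DO ≈ 0.631 mg/L; x_c ≈ 203 km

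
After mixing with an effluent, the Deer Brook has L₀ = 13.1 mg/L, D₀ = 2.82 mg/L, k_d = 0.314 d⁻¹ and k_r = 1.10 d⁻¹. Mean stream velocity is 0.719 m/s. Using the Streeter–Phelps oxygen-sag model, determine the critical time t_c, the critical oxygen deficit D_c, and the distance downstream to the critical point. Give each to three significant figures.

t_c ≈ 0.610 d; D_c ≈ 3.09 mg/L; x_c ≈ 37.9 km

At the critical point dD/dt = 0, so k_d L₀ e^(−k_d t) = k_r D. Substituting D(t) from the Streeter–Phelps equation and solving for t gives
t_c = ln[(k_r/k_d)(1 − D₀(k_r−k_d)/(k_d L₀))] / (k_r−k_d).
Here k_r−k_d = 0.7860 d⁻¹ and 1 − D₀(k_r−k_d)/(k_d L₀) = 1 − 2.82×0.7860/(0.314×13.1) = 0.4611, so
t_c = ln(3.503 × 0.4611) / 0.7860 = 0.4796 / 0.7860 = 0.6102 d.
L(t_c) = L₀ e^(−k_d t_c) = 13.1 × 0.8256 = 10.82 mg/L, and at the critical point k_r D_c = k_d L, so D_c = (0.314/1.10) × 10.82 = 3.087 mg/L.
x_c = v t_c = 0.719 m/s × 0.6102 d × 86400 s/d = 37910 m ≈ 37.9 km.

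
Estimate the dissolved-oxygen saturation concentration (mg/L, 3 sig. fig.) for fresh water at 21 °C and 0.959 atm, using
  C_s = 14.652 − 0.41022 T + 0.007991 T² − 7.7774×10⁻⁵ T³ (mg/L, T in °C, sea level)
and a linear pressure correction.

At sea level: C_s = 14.652 − 0.41022×21 + 0.007991×21² − 7.7774×10⁻⁵×21³ = 8.841 mg/L.
Pressure correction: C_s' = 8.841 × 0.959 = 8.479 mg/L.

C_s ≈ 8.48 mg/L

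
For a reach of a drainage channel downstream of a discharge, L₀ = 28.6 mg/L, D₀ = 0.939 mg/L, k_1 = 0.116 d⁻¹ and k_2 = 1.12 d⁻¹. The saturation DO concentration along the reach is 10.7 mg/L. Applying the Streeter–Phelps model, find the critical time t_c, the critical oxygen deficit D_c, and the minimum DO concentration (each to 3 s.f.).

t_c ≈ 1.93 d; D_c ≈ 2.37 mg/L; min DO ≈ 8.33 mg/L

At the critical point dD/dt = 0, so k_1 L₀ e^(−k_1 t) = k_2 D. Substituting D(t) from the Streeter–Phelps equation and solving for t gives
t_c = ln[(k_2/k_1)(1 − D₀(k_2−k_1)/(k_1 L₀))] / (k_2−k_1).
Here k_2−k_1 = 1.004 d⁻¹ and 1 − D₀(k_2−k_1)/(k_1 L₀) = 1 − 0.939×1.004/(0.116×28.6) = 0.7158, so
t_c = ln(9.655 × 0.7158) / 1.004 = 1.933 / 1.004 = 1.925 d.
L(t_c) = L₀ e^(−k_1 t_c) = 28.6 × 0.7998 = 22.88 mg/L, and at the critical point k_2 D_c = k_1 L, so D_c = (0.116/1.12) × 22.88 = 2.369 mg/L.
Minimum DO = C_s − D_c = 10.7 − 2.369 = 8.331 mg/L.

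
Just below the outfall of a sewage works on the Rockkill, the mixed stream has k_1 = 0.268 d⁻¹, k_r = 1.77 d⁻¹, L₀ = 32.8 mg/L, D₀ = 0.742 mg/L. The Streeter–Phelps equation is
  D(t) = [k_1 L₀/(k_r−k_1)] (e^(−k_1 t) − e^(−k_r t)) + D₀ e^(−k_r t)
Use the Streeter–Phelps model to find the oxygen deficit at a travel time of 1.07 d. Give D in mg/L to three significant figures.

k_1 L₀/(k_r−k_1) = 0.268×32.8/(1.77−0.268) = 8.790/1.502 = 5.852 mg/L.
e^(−k_1 t) = e^(−0.268×1.070) = 0.7507; e^(−k_r t) = e^(−1.77×1.070) = 0.1505.
D = 5.852 × (0.7507 − 0.1505) + 0.742 × 0.1505 = 3.513 + 0.1117 = 3.624 mg/L.

D ≈ 3.62 mg/L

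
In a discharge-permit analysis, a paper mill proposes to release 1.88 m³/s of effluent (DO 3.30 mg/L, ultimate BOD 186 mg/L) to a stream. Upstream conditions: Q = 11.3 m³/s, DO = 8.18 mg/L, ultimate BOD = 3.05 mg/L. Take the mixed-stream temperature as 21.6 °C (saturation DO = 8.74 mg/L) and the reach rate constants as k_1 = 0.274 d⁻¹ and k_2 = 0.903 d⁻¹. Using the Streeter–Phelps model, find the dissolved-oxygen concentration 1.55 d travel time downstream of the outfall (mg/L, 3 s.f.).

DO ≈ 3.26 mg/L

Mixed DO = (11.3×8.18 + 1.88×3.30)/(11.3+1.88) = 98.64/13.18 = 7.484 mg/L.
Mixed L₀ = (11.3×3.05 + 1.88×186)/(13.18) = 384.1/13.18 = 29.15 mg/L.
Initial deficit D₀ = C_s − DO₀ = 8.74 − 7.484 = 1.256 mg/L.
D(1.55) = [0.274×29.15/(0.903−0.274)](e^(−0.274×1.55) − e^(−0.903×1.55)) + 1.256 e^(−0.903×1.55)
= 12.70 × (0.6540 − 0.2467) + 1.256 × 0.2467 = 5.481 mg/L.
DO = 8.74 − 5.481 = 3.259 mg/L.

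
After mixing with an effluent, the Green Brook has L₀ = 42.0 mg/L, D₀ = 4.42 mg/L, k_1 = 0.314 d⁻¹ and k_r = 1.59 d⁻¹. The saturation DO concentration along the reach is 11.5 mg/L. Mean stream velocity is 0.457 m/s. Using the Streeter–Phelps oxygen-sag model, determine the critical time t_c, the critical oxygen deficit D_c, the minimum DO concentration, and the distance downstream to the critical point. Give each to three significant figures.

At the critical point dD/dt = 0, so k_1 L₀ e^(−k_1 t) = k_r D. Substituting D(t) from the Streeter–Phelps equation and solving for t gives
t_c = ln[(k_r/k_1)(1 − D₀(k_r−k_1)/(k_1 L₀))] / (k_r−k_1).
Here k_r−k_1 = 1.276 d⁻¹ and 1 − D₀(k_r−k_1)/(k_1 L₀) = 1 − 4.42×1.276/(0.314×42.0) = 0.5723, so
t_c = ln(5.064 × 0.5723) / 1.276 = 1.064 / 1.276 = 0.8339 d.
L(t_c) = L₀ e^(−k_1 t_c) = 42.0 × 0.7696 = 32.32 mg/L, and at the critical point k_r D_c = k_1 L, so D_c = (0.314/1.59) × 32.32 = 6.384 mg/L.
Minimum DO = C_s − D_c = 11.5 − 6.384 = 5.116 mg/L.
x_c = v t_c = 0.457 m/s × 0.8339 d × 86400 s/d = 32930 m ≈ 32.9 km.

t_c ≈ 0.834 d; D_c ≈ 6.38 mg/L; min DO ≈ 5.12 mg/L; x_c ≈ 32.9 km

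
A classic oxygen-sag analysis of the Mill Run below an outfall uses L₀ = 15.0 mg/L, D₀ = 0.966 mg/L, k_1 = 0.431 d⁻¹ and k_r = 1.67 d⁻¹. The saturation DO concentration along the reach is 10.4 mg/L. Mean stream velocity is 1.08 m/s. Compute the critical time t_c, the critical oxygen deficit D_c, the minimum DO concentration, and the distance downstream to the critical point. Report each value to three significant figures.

t_c = [1/(k_r−k_1)] ln[(k_r/k_1)(1 − D₀(k_r−k_1)/(k_1 L₀))]
= [1/(1.67−0.431)] ln[(1.67/0.431)(1 − 0.966×1.239/(0.431×15.0))]
= (1/1.239) ln[3.875 × 0.8149] = 0.8071 × ln(3.157) = 0.8071 × 1.150 = 0.9280 d.
D_c = (k_1/k_r) L₀ e^(−k_1 t_c) = (0.431/1.67) × 15.0 × e^(−0.431×0.9280) = 0.2581 × 15.0 × 0.6704 = 2.595 mg/L.
Minimum DO = C_s − D_c = 10.4 − 2.595 = 7.805 mg/L.
x_c = v t_c = 1.08 m/s × 0.9280 d × 86400 s/d = 86590 m ≈ 86.6 km.

t_c ≈ 0.928 d; D_c ≈ 2.60 mg/L; min DO ≈ 7.80 mg/L; x_c ≈ 86.6 km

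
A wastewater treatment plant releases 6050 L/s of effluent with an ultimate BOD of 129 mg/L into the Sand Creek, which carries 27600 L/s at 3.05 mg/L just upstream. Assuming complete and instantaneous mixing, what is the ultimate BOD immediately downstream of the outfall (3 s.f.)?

25.7 mg/L

Flow-weighted mixing: C = (Q_r C_r + Q_w C_w)/(Q_r + Q_w)
= (27600×3.05 + 6050×129)/(27600 + 6050) = 864600/33650 = 25.69 mg/L.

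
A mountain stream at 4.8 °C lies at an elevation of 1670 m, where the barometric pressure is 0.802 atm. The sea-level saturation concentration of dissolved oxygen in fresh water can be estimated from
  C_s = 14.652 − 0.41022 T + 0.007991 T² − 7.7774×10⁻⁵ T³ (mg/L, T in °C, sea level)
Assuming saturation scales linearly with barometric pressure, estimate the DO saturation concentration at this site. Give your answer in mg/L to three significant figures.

C_s ≈ 10.3 mg/L

At sea level: C_s = 14.652 − 0.41022×4.8 + 0.007991×4.8² − 7.7774×10⁻⁵×4.8³ = 12.86 mg/L.
Pressure correction: C_s' = 12.86 × 0.802 = 10.31 mg/L.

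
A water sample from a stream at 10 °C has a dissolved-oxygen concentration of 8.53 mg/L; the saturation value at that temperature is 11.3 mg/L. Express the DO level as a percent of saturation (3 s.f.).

75.5 % saturation

% saturation = C/C_s × 100 = 8.53/11.3 × 100 = 75.5 %.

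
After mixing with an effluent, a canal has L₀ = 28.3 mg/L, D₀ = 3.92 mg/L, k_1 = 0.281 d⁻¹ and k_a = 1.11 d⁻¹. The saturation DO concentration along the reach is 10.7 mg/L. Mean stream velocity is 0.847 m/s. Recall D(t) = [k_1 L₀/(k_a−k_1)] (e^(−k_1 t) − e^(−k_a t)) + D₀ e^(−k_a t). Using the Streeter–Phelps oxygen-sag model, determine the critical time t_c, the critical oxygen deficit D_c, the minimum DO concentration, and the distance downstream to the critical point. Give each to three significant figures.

t_c = [1/(k_a−k_1)] ln[(k_a/k_1)(1 − D₀(k_a−k_1)/(k_1 L₀))]
= [1/(1.11−0.281)] ln[(1.11/0.281)(1 − 3.92×0.8290/(0.281×28.3))]
= (1/0.8290) ln[3.950 × 0.5914] = 1.206 × ln(2.336) = 1.206 × 0.8484 = 1.023 d.
D_c = (k_1/k_a) L₀ e^(−k_1 t_c) = (0.281/1.11) × 28.3 × e^(−0.281×1.023) = 0.2532 × 28.3 × 0.7501 = 5.374 mg/L.
Minimum DO = C_s − D_c = 10.7 − 5.374 = 5.326 mg/L.
x_c = v t_c = 0.847 m/s × 1.023 d × 86400 s/d = 74900 m ≈ 74.9 km.

t_c ≈ 1.02 d; D_c ≈ 5.37 mg/L; min DO ≈ 5.33 mg/L; x_c ≈ 74.9 km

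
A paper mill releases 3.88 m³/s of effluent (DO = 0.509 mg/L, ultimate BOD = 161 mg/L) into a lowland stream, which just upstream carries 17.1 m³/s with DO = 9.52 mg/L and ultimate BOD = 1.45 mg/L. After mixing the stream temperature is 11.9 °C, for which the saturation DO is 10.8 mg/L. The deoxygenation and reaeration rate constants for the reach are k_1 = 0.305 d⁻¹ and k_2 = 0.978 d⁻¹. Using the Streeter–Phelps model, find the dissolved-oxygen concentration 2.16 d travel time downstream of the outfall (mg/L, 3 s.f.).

Mixed DO = (17.1×9.52 + 3.88×0.509)/(17.1+3.88) = 164.8/20.98 = 7.854 mg/L.
Mixed L₀ = (17.1×1.45 + 3.88×161)/(20.98) = 649.5/20.98 = 30.96 mg/L.
Initial deficit D₀ = C_s − DO₀ = 10.8 − 7.854 = 2.946 mg/L.
D(2.16) = [0.305×30.96/(0.978−0.305)](e^(−0.305×2.16) − e^(−0.978×2.16)) + 2.946 e^(−0.978×2.16)
= 14.03 × (0.5175 − 0.1209) + 2.946 × 0.1209 = 5.920 mg/L.
DO = 10.8 − 5.920 = 4.880 mg/L.

DO ≈ 4.88 mg/L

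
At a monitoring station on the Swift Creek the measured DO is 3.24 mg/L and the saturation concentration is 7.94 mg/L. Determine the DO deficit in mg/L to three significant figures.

D ≈ 4.70 mg/L

D = C_s − C = 7.94 − 3.24 = 4.70 mg/L.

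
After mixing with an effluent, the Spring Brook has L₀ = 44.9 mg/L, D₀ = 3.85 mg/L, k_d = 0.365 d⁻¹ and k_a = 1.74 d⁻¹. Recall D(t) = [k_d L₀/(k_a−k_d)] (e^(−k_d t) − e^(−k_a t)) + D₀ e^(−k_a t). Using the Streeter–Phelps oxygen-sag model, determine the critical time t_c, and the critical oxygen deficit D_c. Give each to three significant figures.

t_c ≈ 0.852 d; D_c ≈ 6.90 mg/L

At the critical point dD/dt = 0, so k_d L₀ e^(−k_d t) = k_a D. Substituting D(t) from the Streeter–Phelps equation and solving for t gives
t_c = ln[(k_a/k_d)(1 − D₀(k_a−k_d)/(k_d L₀))] / (k_a−k_d).
Here k_a−k_d = 1.375 d⁻¹ and 1 − D₀(k_a−k_d)/(k_d L₀) = 1 − 3.85×1.375/(0.365×44.9) = 0.6770, so
t_c = ln(4.767 × 0.6770) / 1.375 = 1.172 / 1.375 = 0.8521 d.
L(t_c) = L₀ e^(−k_d t_c) = 44.9 × 0.7327 = 32.90 mg/L, and at the critical point k_a D_c = k_d L, so D_c = (0.365/1.74) × 32.90 = 6.901 mg/L.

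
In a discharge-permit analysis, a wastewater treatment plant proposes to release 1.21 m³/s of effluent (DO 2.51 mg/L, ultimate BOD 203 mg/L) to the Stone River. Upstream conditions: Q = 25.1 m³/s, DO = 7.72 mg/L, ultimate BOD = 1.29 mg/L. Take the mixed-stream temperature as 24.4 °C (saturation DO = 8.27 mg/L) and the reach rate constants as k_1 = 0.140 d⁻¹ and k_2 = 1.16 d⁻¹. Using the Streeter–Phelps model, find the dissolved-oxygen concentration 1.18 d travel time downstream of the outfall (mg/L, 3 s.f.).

DO ≈ 7.21 mg/L

Mixed DO = (25.1×7.72 + 1.21×2.51)/(25.1+1.21) = 196.8/26.31 = 7.480 mg/L.
Mixed L₀ = (25.1×1.29 + 1.21×203)/(26.31) = 278.0/26.31 = 10.57 mg/L.
Initial deficit D₀ = C_s − DO₀ = 8.27 − 7.480 = 0.7896 mg/L.
D(1.18) = [0.140×10.57/(1.16−0.140)](e^(−0.140×1.18) − e^(−1.16×1.18)) + 0.7896 e^(−1.16×1.18)
= 1.450 × (0.8477 − 0.2544) + 0.7896 × 0.2544 = 1.061 mg/L.
DO = 8.27 − 1.061 = 7.209 mg/L.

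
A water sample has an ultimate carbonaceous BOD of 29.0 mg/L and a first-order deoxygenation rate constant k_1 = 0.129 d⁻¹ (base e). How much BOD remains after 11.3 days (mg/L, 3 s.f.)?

L ≈ 6.75 mg/L

L_t = L₀ e^(−k_1 t) = 29.0 × e^(−0.129×11.3) = 29.0 × 0.2328 = 6.750 mg/L.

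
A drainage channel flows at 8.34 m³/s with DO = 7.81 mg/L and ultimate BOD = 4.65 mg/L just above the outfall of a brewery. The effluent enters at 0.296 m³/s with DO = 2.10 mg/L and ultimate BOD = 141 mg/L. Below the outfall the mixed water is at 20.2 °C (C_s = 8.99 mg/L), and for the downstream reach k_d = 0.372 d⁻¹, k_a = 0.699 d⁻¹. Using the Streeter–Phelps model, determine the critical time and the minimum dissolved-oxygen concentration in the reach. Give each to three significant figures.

t_c ≈ 1.50 d; minimum DO ≈ 6.15 mg/L

Mixed DO = (8.34×7.81 + 0.296×2.10)/(8.34+0.296) = 65.76/8.636 = 7.614 mg/L.
Mixed L₀ = (8.34×4.65 + 0.296×141)/(8.636) = 80.52/8.636 = 9.323 mg/L.
Initial deficit D₀ = C_s − DO₀ = 8.99 − 7.614 = 1.376 mg/L.
t_c = (1/0.3270) ln[(0.699/0.372)(1 − 1.376×0.3270/(0.372×9.323))] = 3.058 × ln(1.635) = 1.504 d.
D_c = (0.372/0.699) × 9.323 × e^(−0.372×1.504) = 0.5322 × 9.323 × 0.5715 = 2.836 mg/L.
Minimum DO = 8.99 − 2.836 = 6.154 mg/L.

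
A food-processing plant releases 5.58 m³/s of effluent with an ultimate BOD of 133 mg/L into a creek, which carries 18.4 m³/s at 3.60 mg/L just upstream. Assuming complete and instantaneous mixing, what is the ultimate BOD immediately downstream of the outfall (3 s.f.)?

Flow-weighted mixing: C = (Q_r C_r + Q_w C_w)/(Q_r + Q_w)
= (18.4×3.60 + 5.58×133)/(18.4 + 5.58) = 808.4/23.98 = 33.71 mg/L.

33.7 mg/L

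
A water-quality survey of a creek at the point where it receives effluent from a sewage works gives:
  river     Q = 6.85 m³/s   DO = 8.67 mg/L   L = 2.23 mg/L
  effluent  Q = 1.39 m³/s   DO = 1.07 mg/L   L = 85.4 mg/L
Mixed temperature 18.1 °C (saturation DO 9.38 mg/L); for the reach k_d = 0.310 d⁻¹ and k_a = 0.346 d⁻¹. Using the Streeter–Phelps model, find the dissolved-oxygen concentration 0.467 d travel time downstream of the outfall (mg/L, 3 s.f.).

DO ≈ 5.67 mg/L

Mixed DO = (6.85×8.67 + 1.39×1.07)/(6.85+1.39) = 60.88/8.240 = 7.388 mg/L.
Mixed L₀ = (6.85×2.23 + 1.39×85.4)/(8.240) = 134.0/8.240 = 16.26 mg/L.
Initial deficit D₀ = C_s − DO₀ = 9.38 − 7.388 = 1.992 mg/L.
D(0.467) = [0.310×16.26/(0.346−0.310)](e^(−0.310×0.467) − e^(−0.346×0.467)) + 1.992 e^(−0.346×0.467)
= 140.0 × (0.8652 − 0.8508) + 1.992 × 0.8508 = 3.714 mg/L.
DO = 9.38 − 3.714 = 5.666 mg/L.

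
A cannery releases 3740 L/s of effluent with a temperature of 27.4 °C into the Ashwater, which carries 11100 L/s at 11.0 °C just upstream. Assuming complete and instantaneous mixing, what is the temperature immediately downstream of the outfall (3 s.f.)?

15.1 °C

Flow-weighted mixing: C = (Q_r C_r + Q_w C_w)/(Q_r + Q_w)
= (11100×11.0 + 3740×27.4)/(11100 + 3740) = 224600/14840 = 15.13 °C.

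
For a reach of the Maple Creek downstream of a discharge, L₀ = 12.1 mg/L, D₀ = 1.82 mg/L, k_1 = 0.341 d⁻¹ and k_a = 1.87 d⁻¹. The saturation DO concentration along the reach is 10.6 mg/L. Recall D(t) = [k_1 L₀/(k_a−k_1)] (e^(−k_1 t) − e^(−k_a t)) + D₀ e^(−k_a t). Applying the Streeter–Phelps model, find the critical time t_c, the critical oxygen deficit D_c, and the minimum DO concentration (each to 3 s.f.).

t_c ≈ 0.379 d; D_c ≈ 1.94 mg/L; min DO ≈ 8.66 mg/L

At the critical point dD/dt = 0, so k_1 L₀ e^(−k_1 t) = k_a D. Substituting D(t) from the Streeter–Phelps equation and solving for t gives
t_c = ln[(k_a/k_1)(1 − D₀(k_a−k_1)/(k_1 L₀))] / (k_a−k_1).
Here k_a−k_1 = 1.529 d⁻¹ and 1 − D₀(k_a−k_1)/(k_1 L₀) = 1 − 1.82×1.529/(0.341×12.1) = 0.3256, so
t_c = ln(5.484 × 0.3256) / 1.529 = 0.5796 / 1.529 = 0.3791 d.
D_c = (k_1/k_a) L₀ e^(−k_1 t_c) = (0.341/1.87) × 12.1 × e^(−0.341×0.3791) = 0.1824 × 12.1 × 0.8787 = 1.939 mg/L.
Minimum DO = C_s − D_c = 10.6 − 1.939 = 8.661 mg/L.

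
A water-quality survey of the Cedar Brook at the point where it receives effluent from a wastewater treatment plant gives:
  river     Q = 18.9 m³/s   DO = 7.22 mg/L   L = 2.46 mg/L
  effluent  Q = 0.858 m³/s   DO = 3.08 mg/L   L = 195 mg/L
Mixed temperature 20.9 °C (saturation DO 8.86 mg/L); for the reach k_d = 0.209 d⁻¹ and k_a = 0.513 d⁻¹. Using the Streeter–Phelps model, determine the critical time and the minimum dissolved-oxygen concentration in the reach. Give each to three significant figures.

Mixed DO = (18.9×7.22 + 0.858×3.08)/(18.9+0.858) = 139.1/19.76 = 7.040 mg/L.
Mixed L₀ = (18.9×2.46 + 0.858×195)/(19.76) = 213.8/19.76 = 10.82 mg/L.
Initial deficit D₀ = C_s − DO₀ = 8.86 − 7.040 = 1.820 mg/L.
t_c = (1/0.3040) ln[(0.513/0.209)(1 − 1.820×0.3040/(0.209×10.82))] = 3.289 × ln(1.854) = 2.031 d.
D_c = (0.209/0.513) × 10.82 × e^(−0.209×2.031) = 0.4074 × 10.82 × 0.6541 = 2.884 mg/L.
Minimum DO = 8.86 − 2.884 = 5.976 mg/L.

t_c ≈ 2.03 d; minimum DO ≈ 5.98 mg/L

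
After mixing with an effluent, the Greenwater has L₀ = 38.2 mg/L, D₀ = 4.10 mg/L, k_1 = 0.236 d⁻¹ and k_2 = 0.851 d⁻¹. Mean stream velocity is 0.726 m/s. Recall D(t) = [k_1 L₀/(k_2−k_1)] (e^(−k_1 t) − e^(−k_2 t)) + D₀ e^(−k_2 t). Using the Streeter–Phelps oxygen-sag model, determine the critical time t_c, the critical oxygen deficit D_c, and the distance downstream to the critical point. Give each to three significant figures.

t_c ≈ 1.55 d; D_c ≈ 7.34 mg/L; x_c ≈ 97.4 km

At the critical point dD/dt = 0, so k_1 L₀ e^(−k_1 t) = k_2 D. Substituting D(t) from the Streeter–Phelps equation and solving for t gives
t_c = ln[(k_2/k_1)(1 − D₀(k_2−k_1)/(k_1 L₀))] / (k_2−k_1).
Here k_2−k_1 = 0.6150 d⁻¹ and 1 − D₀(k_2−k_1)/(k_1 L₀) = 1 − 4.10×0.6150/(0.236×38.2) = 0.7203, so
t_c = ln(3.606 × 0.7203) / 0.6150 = 0.9545 / 0.6150 = 1.552 d.
L(t_c) = L₀ e^(−k_1 t_c) = 38.2 × 0.6933 = 26.48 mg/L, and at the critical point k_2 D_c = k_1 L, so D_c = (0.236/0.851) × 26.48 = 7.345 mg/L.
x_c = v t_c = 0.726 m/s × 1.552 d × 86400 s/d = 97350 m ≈ 97.4 km.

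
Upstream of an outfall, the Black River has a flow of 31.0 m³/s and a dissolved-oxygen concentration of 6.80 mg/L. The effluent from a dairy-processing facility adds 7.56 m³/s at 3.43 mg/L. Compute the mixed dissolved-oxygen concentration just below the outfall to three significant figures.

Flow-weighted mixing: C = (Q_r C_r + Q_w C_w)/(Q_r + Q_w)
= (31.0×6.80 + 7.56×3.43)/(31.0 + 7.56) = 236.7/38.56 = 6.139 mg/L.

6.14 mg/L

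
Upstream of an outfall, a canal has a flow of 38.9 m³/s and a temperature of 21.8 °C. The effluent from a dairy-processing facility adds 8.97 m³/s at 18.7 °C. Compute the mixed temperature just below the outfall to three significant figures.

Flow-weighted mixing: C = (Q_r C_r + Q_w C_w)/(Q_r + Q_w)
= (38.9×21.8 + 8.97×18.7)/(38.9 + 8.97) = 1016/47.87 = 21.22 °C.

21.2 °C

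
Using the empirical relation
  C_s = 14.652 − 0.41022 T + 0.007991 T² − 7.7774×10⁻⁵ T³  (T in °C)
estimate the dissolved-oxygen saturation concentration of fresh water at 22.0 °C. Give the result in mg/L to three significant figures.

C_s ≈ 8.67 mg/L

C_s = 14.652 − 0.41022×22.0 + 0.007991×22.0² − 7.7774×10⁻⁵×22.0³ = 8.667 mg/L.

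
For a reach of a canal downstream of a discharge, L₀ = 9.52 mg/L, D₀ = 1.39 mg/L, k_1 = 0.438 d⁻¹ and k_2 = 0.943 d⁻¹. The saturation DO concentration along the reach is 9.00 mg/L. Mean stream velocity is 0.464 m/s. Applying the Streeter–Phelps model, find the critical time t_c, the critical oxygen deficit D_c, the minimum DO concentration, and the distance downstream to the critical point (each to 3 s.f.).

t_c ≈ 1.15 d; D_c ≈ 2.67 mg/L; min DO ≈ 6.33 mg/L; x_c ≈ 46.2 km

With k_2/k_1 = 2.153 and 1 − D₀(k_2−k_1)/(k_1 L₀) = 0.8317,
t_c = ln(2.153 × 0.8317) / (0.943 − 0.438) = ln(1.791) / 0.5050 = 0.5825/0.5050 = 1.153 d.
L(t_c) = L₀ e^(−k_1 t_c) = 9.52 × 0.6034 = 5.744 mg/L, and at the critical point k_2 D_c = k_1 L, so D_c = (0.438/0.943) × 5.744 = 2.668 mg/L.
Minimum DO = C_s − D_c = 9.00 − 2.668 = 6.332 mg/L.
x_c = v t_c = 0.464 m/s × 1.153 d × 86400 s/d = 46240 m ≈ 46.2 km.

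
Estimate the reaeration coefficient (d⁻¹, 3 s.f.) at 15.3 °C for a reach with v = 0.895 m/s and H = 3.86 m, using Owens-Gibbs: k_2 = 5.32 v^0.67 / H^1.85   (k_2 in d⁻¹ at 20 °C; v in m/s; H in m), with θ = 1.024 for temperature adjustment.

k_2(20) = 5.32 × 0.895^0.67 / 3.86^1.85 = 5.32 × 0.9284 / 12.17 = 0.4059 d⁻¹.
k_2(15.3) = 0.4059 × 1.024^(15.3−20) = 0.4059 × 0.8945 = 0.3631 d⁻¹.

k_2 ≈ 0.363 d⁻¹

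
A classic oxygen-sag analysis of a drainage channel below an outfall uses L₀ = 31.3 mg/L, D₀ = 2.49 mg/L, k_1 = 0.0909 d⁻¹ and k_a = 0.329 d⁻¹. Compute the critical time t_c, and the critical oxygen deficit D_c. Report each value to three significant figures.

t_c = [1/(k_a−k_1)] ln[(k_a/k_1)(1 − D₀(k_a−k_1)/(k_1 L₀))]
= [1/(0.329−0.0909)] ln[(0.329/0.0909)(1 − 2.49×0.2381/(0.0909×31.3))]
= (1/0.2381) ln[3.619 × 0.7916] = 4.200 × ln(2.865) = 4.200 × 1.053 = 4.421 d.
D_c = (k_1/k_a) L₀ e^(−k_1 t_c) = (0.0909/0.329) × 31.3 × e^(−0.0909×4.421) = 0.2763 × 31.3 × 0.6691 = 5.786 mg/L.

t_c ≈ 4.42 d; D_c ≈ 5.79 mg/L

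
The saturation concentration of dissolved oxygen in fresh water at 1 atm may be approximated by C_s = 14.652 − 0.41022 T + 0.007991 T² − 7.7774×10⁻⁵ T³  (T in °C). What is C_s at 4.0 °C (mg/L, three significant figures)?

C_s ≈ 13.1 mg/L

C_s = 14.652 − 0.41022×4.0 + 0.007991×4.0² − 7.7774×10⁻⁵×4.0³ = 13.13 mg/L.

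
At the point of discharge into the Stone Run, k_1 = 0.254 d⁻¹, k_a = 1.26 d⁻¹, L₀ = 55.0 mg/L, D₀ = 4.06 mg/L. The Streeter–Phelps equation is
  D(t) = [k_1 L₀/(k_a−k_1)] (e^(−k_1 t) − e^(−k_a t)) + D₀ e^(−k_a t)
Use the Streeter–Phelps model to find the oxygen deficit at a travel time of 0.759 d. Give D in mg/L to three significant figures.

k_1 L₀/(k_a−k_1) = 0.254×55.0/(1.26−0.254) = 13.97/1.006 = 13.89 mg/L.
e^(−k_1 t) = e^(−0.254×0.7590) = 0.8247; e^(−k_a t) = e^(−1.26×0.7590) = 0.3843.
D = 13.89 × (0.8247 − 0.3843) + 4.06 × 0.3843 = 6.115 + 1.560 = 7.675 mg/L.

D ≈ 7.68 mg/L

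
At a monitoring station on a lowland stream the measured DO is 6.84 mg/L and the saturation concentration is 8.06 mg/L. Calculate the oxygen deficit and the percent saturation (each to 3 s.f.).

D ≈ 1.22 mg/L; 84.9 % saturation

D = C_s − C = 8.06 − 6.84 = 1.22 mg/L.
% saturation = 6.84/8.06 × 100 = 84.9 %.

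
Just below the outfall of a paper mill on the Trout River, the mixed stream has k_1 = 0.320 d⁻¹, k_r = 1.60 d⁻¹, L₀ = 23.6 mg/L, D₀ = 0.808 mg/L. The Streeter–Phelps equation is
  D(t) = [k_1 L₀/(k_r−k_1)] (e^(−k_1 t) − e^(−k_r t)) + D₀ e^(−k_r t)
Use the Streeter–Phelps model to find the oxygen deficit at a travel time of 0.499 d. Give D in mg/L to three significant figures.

D ≈ 2.74 mg/L

k_1 L₀/(k_r−k_1) = 0.320×23.6/(1.60−0.320) = 7.552/1.280 = 5.900 mg/L.
e^(−k_1 t) = e^(−0.320×0.4990) = 0.8524; e^(−k_r t) = e^(−1.60×0.4990) = 0.4500.
D = 5.900 × (0.8524 − 0.4500) + 0.808 × 0.4500 = 2.374 + 0.3636 = 2.738 mg/L.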